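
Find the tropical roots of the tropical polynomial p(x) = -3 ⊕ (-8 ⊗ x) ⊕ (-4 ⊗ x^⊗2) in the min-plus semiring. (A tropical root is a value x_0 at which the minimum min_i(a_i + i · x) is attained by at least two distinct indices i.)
Roots: {-4, 5}

Each tropical root is a break point of the lower envelope of the lines y = a_i + i · x (there are 3 lines, with slopes 0, 1, ..., 2). Only the lines that attain the minimum somewhere contribute to roots; other lines are dominated. Here the surviving (envelope) indices are i = 2, i = 1, i = 0.
Intersections between consecutive envelope lines give the roots: for adjacent envelope indices i < j the intersection is x = (a_i − a_j) / (j − i). Reading off the sorted break points: {-4, 5}.
Verification: at each break x_0, at least two indices attain the minimum of min_i(a_i + i · x_0).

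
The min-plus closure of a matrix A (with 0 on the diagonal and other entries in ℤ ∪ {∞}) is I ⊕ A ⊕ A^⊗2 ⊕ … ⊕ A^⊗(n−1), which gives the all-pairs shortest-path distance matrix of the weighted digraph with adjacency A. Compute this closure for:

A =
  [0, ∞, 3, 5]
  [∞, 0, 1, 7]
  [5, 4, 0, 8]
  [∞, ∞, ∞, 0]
Closure =
  [0, 7, 3, 5]
  [6, 0, 1, 7]
  [5, 4, 0, 8]
  [∞, ∞, ∞, 0]

This is the Floyd-Warshall all-pairs shortest-path computation. For each intermediate vertex k = 0, 1, …, 3, update dist[i][j] ← min(dist[i][j], dist[i][k] + dist[k][j]). The final matrix gives, for each (i, j), the minimum total weight of any directed path from i to j (possibly empty when i = j).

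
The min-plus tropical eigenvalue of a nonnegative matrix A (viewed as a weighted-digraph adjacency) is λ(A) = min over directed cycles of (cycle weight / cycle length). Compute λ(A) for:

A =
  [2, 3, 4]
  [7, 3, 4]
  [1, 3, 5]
λ(A) = 2

Enumerate directed cycles and compute their means (weight / length). Sample:
  cycle 0 → 0: weight = 2, length = 1, mean = 2/1 ≈ 2.000
  cycle 1 → 1: weight = 3, length = 1, mean = 3/1 ≈ 3.000
  cycle 2 → 2: weight = 5, length = 1, mean = 5/1 ≈ 5.000
  cycle 0 → 1 → 0: weight = 10, length = 2, mean = 10/2 ≈ 5.000
  cycle 0 → 2 → 0: weight = 5, length = 2, mean = 5/2 ≈ 2.500
  cycle 1 → 0 → 1: weight = 10, length = 2, mean = 10/2 ≈ 5.000
Minimum mean = 2.000, attained e.g. along the cycle 0 → 0 with weight 2 and length 1. So λ(A) = 2/1 = 2.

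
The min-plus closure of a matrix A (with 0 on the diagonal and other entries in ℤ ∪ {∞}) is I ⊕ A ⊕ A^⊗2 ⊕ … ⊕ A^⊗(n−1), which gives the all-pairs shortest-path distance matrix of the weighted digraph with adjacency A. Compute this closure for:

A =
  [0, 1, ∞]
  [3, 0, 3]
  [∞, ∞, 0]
Closure =
  [0, 1, 4]
  [3, 0, 3]
  [∞, ∞, 0]

This is the Floyd-Warshall all-pairs shortest-path computation. For each intermediate vertex k = 0, 1, …, 2, update dist[i][j] ← min(dist[i][j], dist[i][k] + dist[k][j]). The final matrix gives, for each (i, j), the minimum total weight of any directed path from i to j (possibly empty when i = j).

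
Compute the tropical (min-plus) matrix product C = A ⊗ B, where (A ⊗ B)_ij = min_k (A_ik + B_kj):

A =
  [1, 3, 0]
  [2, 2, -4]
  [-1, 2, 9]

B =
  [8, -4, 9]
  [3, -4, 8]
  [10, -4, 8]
A ⊗ B =
  [6, -4, 8]
  [5, -8, 4]
  [5, -5, 8]

Apply the min-plus product entry-by-entry:
  C[0][0] = min over k of (A[0][0] + B[0][0] = 1 + 8 = 9, A[0][1] + B[1][0] = 3 + 3 = 6, A[0][2] + B[2][0] = 0 + 10 = 10) = 6 (attained at k = 1)
  C[0][1] = min over k of (A[0][0] + B[0][1] = 1 + -4 = -3, A[0][1] + B[1][1] = 3 + -4 = -1, A[0][2] + B[2][1] = 0 + -4 = -4) = -4 (attained at k = 2)
  C[0][2] = min over k of (A[0][0] + B[0][2] = 1 + 9 = 10, A[0][1] + B[1][2] = 3 + 8 = 11, A[0][2] + B[2][2] = 0 + 8 = 8) = 8 (attained at k = 2)
  C[1][0] = min over k of (A[1][0] + B[0][0] = 2 + 8 = 10, A[1][1] + B[1][0] = 2 + 3 = 5, A[1][2] + B[2][0] = -4 + 10 = 6) = 5 (attained at k = 1)
  C[1][1] = min over k of (A[1][0] + B[0][1] = 2 + -4 = -2, A[1][1] + B[1][1] = 2 + -4 = -2, A[1][2] + B[2][1] = -4 + -4 = -8) = -8 (attained at k = 2)
  C[1][2] = min over k of (A[1][0] + B[0][2] = 2 + 9 = 11, A[1][1] + B[1][2] = 2 + 8 = 10, A[1][2] + B[2][2] = -4 + 8 = 4) = 4 (attained at k = 2)
  C[2][0] = min over k of (A[2][0] + B[0][0] = -1 + 8 = 7, A[2][1] + B[1][0] = 2 + 3 = 5, A[2][2] + B[2][0] = 9 + 10 = 19) = 5 (attained at k = 1)
  C[2][1] = min over k of (A[2][0] + B[0][1] = -1 + -4 = -5, A[2][1] + B[1][1] = 2 + -4 = -2, A[2][2] + B[2][1] = 9 + -4 = 5) = -5 (attained at k = 0)
  C[2][2] = min over k of (A[2][0] + B[0][2] = -1 + 9 = 8, A[2][1] + B[1][2] = 2 + 8 = 10, A[2][2] + B[2][2] = 9 + 8 = 17) = 8 (attained at k = 0)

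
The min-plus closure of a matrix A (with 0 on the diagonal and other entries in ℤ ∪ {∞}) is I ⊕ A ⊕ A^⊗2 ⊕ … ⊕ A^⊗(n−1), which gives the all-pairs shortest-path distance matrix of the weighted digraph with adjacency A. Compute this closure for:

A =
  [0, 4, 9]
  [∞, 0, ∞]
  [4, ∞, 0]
Closure =
  [0, 4, 9]
  [∞, 0, ∞]
  [4, 8, 0]

This is the Floyd-Warshall all-pairs shortest-path computation. For each intermediate vertex k = 0, 1, …, 2, update dist[i][j] ← min(dist[i][j], dist[i][k] + dist[k][j]). The final matrix gives, for each (i, j), the minimum total weight of any directed path from i to j (possibly empty when i = j).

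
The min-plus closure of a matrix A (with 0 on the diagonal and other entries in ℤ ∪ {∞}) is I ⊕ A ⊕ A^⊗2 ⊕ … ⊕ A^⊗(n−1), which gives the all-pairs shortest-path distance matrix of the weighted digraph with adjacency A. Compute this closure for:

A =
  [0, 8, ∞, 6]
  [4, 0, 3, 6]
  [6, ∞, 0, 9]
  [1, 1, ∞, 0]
Closure =
  [0, 7, 10, 6]
  [4, 0, 3, 6]
  [6, 10, 0, 9]
  [1, 1, 4, 0]

This is the Floyd-Warshall all-pairs shortest-path computation. For each intermediate vertex k = 0, 1, …, 3, update dist[i][j] ← min(dist[i][j], dist[i][k] + dist[k][j]). The final matrix gives, for each (i, j), the minimum total weight of any directed path from i to j (possibly empty when i = j).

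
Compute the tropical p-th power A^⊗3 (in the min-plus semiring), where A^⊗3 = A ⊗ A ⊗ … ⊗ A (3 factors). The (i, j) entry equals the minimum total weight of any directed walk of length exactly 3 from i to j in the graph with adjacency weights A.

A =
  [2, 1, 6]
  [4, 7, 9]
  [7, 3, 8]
A^⊗3 =
  [6, 5, 10]
  [8, 7, 12]
  [9, 8, 13]

Each entry (A^⊗3)_ij equals the minimum over all length-3 walks i = v_0 → v_1 → … → v_3 = j of Σ_t A[v_t][v_{t+1}]. For example, for (i, j) = (0, 2) we minimise over 9 possible intermediate vertex sequences; the minimum is 10, attained along the walk 0 → 0 → 0 → 2.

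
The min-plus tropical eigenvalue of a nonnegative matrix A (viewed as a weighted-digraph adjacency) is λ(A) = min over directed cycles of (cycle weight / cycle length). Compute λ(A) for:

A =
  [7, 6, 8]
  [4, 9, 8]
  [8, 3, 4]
λ(A) = 4

Enumerate directed cycles and compute their means (weight / length). Sample:
  cycle 0 → 0: weight = 7, length = 1, mean = 7/1 ≈ 7.000
  cycle 1 → 1: weight = 9, length = 1, mean = 9/1 ≈ 9.000
  cycle 2 → 2: weight = 4, length = 1, mean = 4/1 ≈ 4.000
  cycle 0 → 1 → 0: weight = 10, length = 2, mean = 10/2 ≈ 5.000
  cycle 0 → 2 → 0: weight = 16, length = 2, mean = 16/2 ≈ 8.000
  cycle 1 → 0 → 1: weight = 10, length = 2, mean = 10/2 ≈ 5.000
Minimum mean = 4.000, attained e.g. along the cycle 2 → 2 with weight 4 and length 1. So λ(A) = 4/1 = 4.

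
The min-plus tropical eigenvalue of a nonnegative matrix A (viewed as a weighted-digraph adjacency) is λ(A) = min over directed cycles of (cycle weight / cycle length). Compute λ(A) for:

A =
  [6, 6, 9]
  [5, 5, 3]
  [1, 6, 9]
λ(A) = 10/3

Enumerate directed cycles and compute their means (weight / length). Sample:
  cycle 0 → 0: weight = 6, length = 1, mean = 6/1 ≈ 6.000
  cycle 1 → 1: weight = 5, length = 1, mean = 5/1 ≈ 5.000
  cycle 2 → 2: weight = 9, length = 1, mean = 9/1 ≈ 9.000
  cycle 0 → 1 → 0: weight = 11, length = 2, mean = 11/2 ≈ 5.500
  cycle 0 → 2 → 0: weight = 10, length = 2, mean = 10/2 ≈ 5.000
  cycle 1 → 0 → 1: weight = 11, length = 2, mean = 11/2 ≈ 5.500
Minimum mean = 3.333, attained e.g. along the cycle 0 → 1 → 2 → 0 with weight 10 and length 3. So λ(A) = 10/3 = 10/3.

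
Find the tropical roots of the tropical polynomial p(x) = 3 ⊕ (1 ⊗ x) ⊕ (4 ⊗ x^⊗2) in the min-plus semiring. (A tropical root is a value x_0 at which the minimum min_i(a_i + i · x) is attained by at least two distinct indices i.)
Roots: {-3, 2}

Each tropical root is a break point of the lower envelope of the lines y = a_i + i · x (there are 3 lines, with slopes 0, 1, ..., 2). Only the lines that attain the minimum somewhere contribute to roots; other lines are dominated. Here the surviving (envelope) indices are i = 2, i = 1, i = 0.
Intersections between consecutive envelope lines give the roots: for adjacent envelope indices i < j the intersection is x = (a_i − a_j) / (j − i). Reading off the sorted break points: {-3, 2}.
Verification: at each break x_0, at least two indices attain the minimum of min_i(a_i + i · x_0).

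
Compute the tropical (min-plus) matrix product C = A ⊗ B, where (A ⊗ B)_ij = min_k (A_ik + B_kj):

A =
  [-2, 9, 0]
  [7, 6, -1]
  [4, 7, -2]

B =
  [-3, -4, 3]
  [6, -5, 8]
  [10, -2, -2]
A ⊗ B =
  [-5, -6, -2]
  [4, -3, -3]
  [1, -4, -4]

Apply the min-plus product entry-by-entry:
  C[0][0] = min over k of (A[0][0] + B[0][0] = -2 + -3 = -5, A[0][1] + B[1][0] = 9 + 6 = 15, A[0][2] + B[2][0] = 0 + 10 = 10) = -5 (attained at k = 0)
  C[0][1] = min over k of (A[0][0] + B[0][1] = -2 + -4 = -6, A[0][1] + B[1][1] = 9 + -5 = 4, A[0][2] + B[2][1] = 0 + -2 = -2) = -6 (attained at k = 0)
  C[0][2] = min over k of (A[0][0] + B[0][2] = -2 + 3 = 1, A[0][1] + B[1][2] = 9 + 8 = 17, A[0][2] + B[2][2] = 0 + -2 = -2) = -2 (attained at k = 2)
  C[1][0] = min over k of (A[1][0] + B[0][0] = 7 + -3 = 4, A[1][1] + B[1][0] = 6 + 6 = 12, A[1][2] + B[2][0] = -1 + 10 = 9) = 4 (attained at k = 0)
  C[1][1] = min over k of (A[1][0] + B[0][1] = 7 + -4 = 3, A[1][1] + B[1][1] = 6 + -5 = 1, A[1][2] + B[2][1] = -1 + -2 = -3) = -3 (attained at k = 2)
  C[1][2] = min over k of (A[1][0] + B[0][2] = 7 + 3 = 10, A[1][1] + B[1][2] = 6 + 8 = 14, A[1][2] + B[2][2] = -1 + -2 = -3) = -3 (attained at k = 2)
  C[2][0] = min over k of (A[2][0] + B[0][0] = 4 + -3 = 1, A[2][1] + B[1][0] = 7 + 6 = 13, A[2][2] + B[2][0] = -2 + 10 = 8) = 1 (attained at k = 0)
  C[2][1] = min over k of (A[2][0] + B[0][1] = 4 + -4 = 0, A[2][1] + B[1][1] = 7 + -5 = 2, A[2][2] + B[2][1] = -2 + -2 = -4) = -4 (attained at k = 2)
  C[2][2] = min over k of (A[2][0] + B[0][2] = 4 + 3 = 7, A[2][1] + B[1][2] = 7 + 8 = 15, A[2][2] + B[2][2] = -2 + -2 = -4) = -4 (attained at k = 2)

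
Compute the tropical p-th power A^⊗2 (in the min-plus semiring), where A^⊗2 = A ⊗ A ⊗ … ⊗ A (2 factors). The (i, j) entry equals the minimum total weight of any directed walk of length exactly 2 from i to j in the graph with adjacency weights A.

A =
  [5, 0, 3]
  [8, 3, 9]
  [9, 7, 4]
A^⊗2 =
  [8, 3, 7]
  [11, 6, 11]
  [13, 9, 8]

Each entry (A^⊗2)_ij equals the minimum over all length-2 walks i = v_0 → v_1 → … → v_2 = j of Σ_t A[v_t][v_{t+1}]. For example, for (i, j) = (0, 2) we minimise over 3 possible intermediate vertex sequences; the minimum is 7, attained along the walk 0 → 2 → 2.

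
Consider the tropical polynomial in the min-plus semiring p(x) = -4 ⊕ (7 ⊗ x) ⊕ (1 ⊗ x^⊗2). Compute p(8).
p(8) = -4

A tropical monomial a ⊗ x^⊗i evaluates to a + i · x. Evaluating each term at x = 8:
  Term 0 contributes -4 + 0 · 8 = -4
  Term 1 contributes 7 + 1 · 8 = 15
  Term 2 contributes 1 + 2 · 8 = 17
p(8) = ⊕ of these = min[-4, 15, 17] = -4.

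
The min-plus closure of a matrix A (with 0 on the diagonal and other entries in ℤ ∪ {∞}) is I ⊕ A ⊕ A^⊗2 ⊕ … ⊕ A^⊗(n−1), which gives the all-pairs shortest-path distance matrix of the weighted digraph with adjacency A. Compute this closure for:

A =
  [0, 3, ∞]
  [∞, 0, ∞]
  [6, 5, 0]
Closure =
  [0, 3, ∞]
  [∞, 0, ∞]
  [6, 5, 0]

This is the Floyd-Warshall all-pairs shortest-path computation. For each intermediate vertex k = 0, 1, …, 2, update dist[i][j] ← min(dist[i][j], dist[i][k] + dist[k][j]). The final matrix gives, for each (i, j), the minimum total weight of any directed path from i to j (possibly empty when i = j).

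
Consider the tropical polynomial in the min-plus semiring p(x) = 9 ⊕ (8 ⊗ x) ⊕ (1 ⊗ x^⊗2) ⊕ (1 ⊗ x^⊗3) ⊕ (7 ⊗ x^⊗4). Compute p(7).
p(7) = 9

A tropical monomial a ⊗ x^⊗i evaluates to a + i · x. Evaluating each term at x = 7:
  Term 0 contributes 9 + 0 · 7 = 9
  Term 1 contributes 8 + 1 · 7 = 15
  Term 2 contributes 1 + 2 · 7 = 15
  Term 3 contributes 1 + 3 · 7 = 22
  Term 4 contributes 7 + 4 · 7 = 35
p(7) = ⊕ of these = min[9, 15, 15, 22, 35] = 9.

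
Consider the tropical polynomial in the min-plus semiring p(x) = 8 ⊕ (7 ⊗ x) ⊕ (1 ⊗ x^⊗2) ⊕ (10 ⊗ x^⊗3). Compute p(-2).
p(-2) = -3

A tropical monomial a ⊗ x^⊗i evaluates to a + i · x. Evaluating each term at x = -2:
  Term 0 contributes 8 + 0 · -2 = 8
  Term 1 contributes 7 + 1 · -2 = 5
  Term 2 contributes 1 + 2 · -2 = -3
  Term 3 contributes 10 + 3 · -2 = 4
p(-2) = ⊕ of these = min[8, 5, -3, 4] = -3.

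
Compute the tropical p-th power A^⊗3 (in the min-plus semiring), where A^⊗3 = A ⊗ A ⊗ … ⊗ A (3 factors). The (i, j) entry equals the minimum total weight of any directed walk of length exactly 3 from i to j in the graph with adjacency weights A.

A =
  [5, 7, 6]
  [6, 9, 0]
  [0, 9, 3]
A^⊗3 =
  [7, 13, 10]
  [3, 7, 6]
  [6, 10, 7]

Each entry (A^⊗3)_ij equals the minimum over all length-3 walks i = v_0 → v_1 → … → v_3 = j of Σ_t A[v_t][v_{t+1}]. For example, for (i, j) = (0, 2) we minimise over 9 possible intermediate vertex sequences; the minimum is 10, attained along the walk 0 → 1 → 2 → 2.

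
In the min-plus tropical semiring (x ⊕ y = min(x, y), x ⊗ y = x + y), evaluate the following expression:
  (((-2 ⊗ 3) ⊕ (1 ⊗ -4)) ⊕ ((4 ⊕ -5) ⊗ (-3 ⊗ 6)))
(((-2 ⊗ 3) ⊕ (1 ⊗ -4)) ⊕ ((4 ⊕ -5) ⊗ (-3 ⊗ 6))) = -3

Expand innermost to outermost. Recall ⊕ takes the minimum of its arguments and ⊗ takes their sum. Working out the expression (((-2 ⊗ 3) ⊕ (1 ⊗ -4)) ⊕ ((4 ⊕ -5) ⊗ (-3 ⊗ 6))) gives -3.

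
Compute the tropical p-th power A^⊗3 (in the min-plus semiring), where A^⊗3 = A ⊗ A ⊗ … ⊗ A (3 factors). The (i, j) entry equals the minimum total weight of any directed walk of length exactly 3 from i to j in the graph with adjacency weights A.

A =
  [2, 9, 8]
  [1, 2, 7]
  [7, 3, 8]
A^⊗3 =
  [6, 13, 12]
  [5, 6, 11]
  [6, 7, 12]

Each entry (A^⊗3)_ij equals the minimum over all length-3 walks i = v_0 → v_1 → … → v_3 = j of Σ_t A[v_t][v_{t+1}]. For example, for (i, j) = (0, 2) we minimise over 9 possible intermediate vertex sequences; the minimum is 12, attained along the walk 0 → 0 → 0 → 2.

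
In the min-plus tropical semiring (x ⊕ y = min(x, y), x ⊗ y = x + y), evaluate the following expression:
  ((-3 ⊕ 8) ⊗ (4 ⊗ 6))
((-3 ⊕ 8) ⊗ (4 ⊗ 6)) = 7

Expand innermost to outermost. Recall ⊕ takes the minimum of its arguments and ⊗ takes their sum. Working out the expression ((-3 ⊕ 8) ⊗ (4 ⊗ 6)) gives 7.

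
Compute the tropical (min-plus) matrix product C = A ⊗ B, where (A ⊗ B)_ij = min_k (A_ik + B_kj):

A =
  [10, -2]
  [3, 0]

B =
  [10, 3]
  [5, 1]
A ⊗ B =
  [3, -1]
  [5, 1]

Apply the min-plus product entry-by-entry:
  C[0][0] = min over k of (A[0][0] + B[0][0] = 10 + 10 = 20, A[0][1] + B[1][0] = -2 + 5 = 3) = 3 (attained at k = 1)
  C[0][1] = min over k of (A[0][0] + B[0][1] = 10 + 3 = 13, A[0][1] + B[1][1] = -2 + 1 = -1) = -1 (attained at k = 1)
  C[1][0] = min over k of (A[1][0] + B[0][0] = 3 + 10 = 13, A[1][1] + B[1][0] = 0 + 5 = 5) = 5 (attained at k = 1)
  C[1][1] = min over k of (A[1][0] + B[0][1] = 3 + 3 = 6, A[1][1] + B[1][1] = 0 + 1 = 1) = 1 (attained at k = 1)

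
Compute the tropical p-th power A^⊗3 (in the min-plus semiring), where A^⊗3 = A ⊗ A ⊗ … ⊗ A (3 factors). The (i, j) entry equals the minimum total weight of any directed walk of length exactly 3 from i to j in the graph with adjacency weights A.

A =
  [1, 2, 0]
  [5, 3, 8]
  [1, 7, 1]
A^⊗3 =
  [2, 3, 1]
  [6, 8, 6]
  [2, 4, 2]

Each entry (A^⊗3)_ij equals the minimum over all length-3 walks i = v_0 → v_1 → … → v_3 = j of Σ_t A[v_t][v_{t+1}]. For example, for (i, j) = (0, 2) we minimise over 9 possible intermediate vertex sequences; the minimum is 1, attained along the walk 0 → 2 → 0 → 2.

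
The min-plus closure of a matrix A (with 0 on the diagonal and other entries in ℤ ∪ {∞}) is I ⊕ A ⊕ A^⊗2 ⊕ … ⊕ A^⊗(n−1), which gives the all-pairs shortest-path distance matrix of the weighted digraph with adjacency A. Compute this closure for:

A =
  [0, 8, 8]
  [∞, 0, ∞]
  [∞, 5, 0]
Closure =
  [0, 8, 8]
  [∞, 0, ∞]
  [∞, 5, 0]

This is the Floyd-Warshall all-pairs shortest-path computation. For each intermediate vertex k = 0, 1, …, 2, update dist[i][j] ← min(dist[i][j], dist[i][k] + dist[k][j]). The final matrix gives, for each (i, j), the minimum total weight of any directed path from i to j (possibly empty when i = j).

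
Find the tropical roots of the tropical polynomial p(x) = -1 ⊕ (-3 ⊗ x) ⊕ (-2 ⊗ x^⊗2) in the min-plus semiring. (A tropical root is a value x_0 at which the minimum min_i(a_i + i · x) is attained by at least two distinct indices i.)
Roots: {-1, 2}

Each tropical root is a break point of the lower envelope of the lines y = a_i + i · x (there are 3 lines, with slopes 0, 1, ..., 2). Only the lines that attain the minimum somewhere contribute to roots; other lines are dominated. Here the surviving (envelope) indices are i = 2, i = 1, i = 0.
Intersections between consecutive envelope lines give the roots: for adjacent envelope indices i < j the intersection is x = (a_i − a_j) / (j − i). Reading off the sorted break points: {-1, 2}.
Verification: at each break x_0, at least two indices attain the minimum of min_i(a_i + i · x_0).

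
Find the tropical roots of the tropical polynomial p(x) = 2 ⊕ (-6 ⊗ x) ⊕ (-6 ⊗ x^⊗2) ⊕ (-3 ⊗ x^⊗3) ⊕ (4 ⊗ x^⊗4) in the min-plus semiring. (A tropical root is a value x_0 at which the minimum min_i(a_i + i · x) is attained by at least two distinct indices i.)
Roots: {-7, -3, 0, 8}

Each tropical root is a break point of the lower envelope of the lines y = a_i + i · x (there are 5 lines, with slopes 0, 1, ..., 4). Only the lines that attain the minimum somewhere contribute to roots; other lines are dominated. Here the surviving (envelope) indices are i = 4, i = 3, i = 2, i = 1, i = 0.
Intersections between consecutive envelope lines give the roots: for adjacent envelope indices i < j the intersection is x = (a_i − a_j) / (j − i). Reading off the sorted break points: {-7, -3, 0, 8}.
Verification: at each break x_0, at least two indices attain the minimum of min_i(a_i + i · x_0).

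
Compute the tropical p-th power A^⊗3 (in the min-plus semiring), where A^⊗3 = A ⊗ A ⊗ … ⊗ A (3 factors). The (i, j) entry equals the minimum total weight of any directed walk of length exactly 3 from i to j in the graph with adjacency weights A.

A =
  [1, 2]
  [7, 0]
A^⊗3 =
  [3, 2]
  [7, 0]

Each entry (A^⊗3)_ij equals the minimum over all length-3 walks i = v_0 → v_1 → … → v_3 = j of Σ_t A[v_t][v_{t+1}]. For example, for (i, j) = (0, 1) we minimise over 4 possible intermediate vertex sequences; the minimum is 2, attained along the walk 0 → 1 → 1 → 1.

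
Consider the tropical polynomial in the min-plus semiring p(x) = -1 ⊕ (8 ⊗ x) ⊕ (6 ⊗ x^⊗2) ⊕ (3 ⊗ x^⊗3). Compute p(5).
p(5) = -1

A tropical monomial a ⊗ x^⊗i evaluates to a + i · x. Evaluating each term at x = 5:
  Term 0 contributes -1 + 0 · 5 = -1
  Term 1 contributes 8 + 1 · 5 = 13
  Term 2 contributes 6 + 2 · 5 = 16
  Term 3 contributes 3 + 3 · 5 = 18
p(5) = ⊕ of these = min[-1, 13, 16, 18] = -1.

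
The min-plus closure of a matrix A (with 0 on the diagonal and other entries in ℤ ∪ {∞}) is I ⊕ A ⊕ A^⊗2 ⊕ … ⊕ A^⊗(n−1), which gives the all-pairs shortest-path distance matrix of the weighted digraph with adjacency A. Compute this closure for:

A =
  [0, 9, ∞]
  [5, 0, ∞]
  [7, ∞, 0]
Closure =
  [0, 9, ∞]
  [5, 0, ∞]
  [7, 16, 0]

This is the Floyd-Warshall all-pairs shortest-path computation. For each intermediate vertex k = 0, 1, …, 2, update dist[i][j] ← min(dist[i][j], dist[i][k] + dist[k][j]). The final matrix gives, for each (i, j), the minimum total weight of any directed path from i to j (possibly empty when i = j).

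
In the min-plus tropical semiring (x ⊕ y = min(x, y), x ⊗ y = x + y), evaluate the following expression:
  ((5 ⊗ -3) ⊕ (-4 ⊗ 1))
((5 ⊗ -3) ⊕ (-4 ⊗ 1)) = -3

Expand innermost to outermost. Recall ⊕ takes the minimum of its arguments and ⊗ takes their sum. Working out the expression ((5 ⊗ -3) ⊕ (-4 ⊗ 1)) gives -3.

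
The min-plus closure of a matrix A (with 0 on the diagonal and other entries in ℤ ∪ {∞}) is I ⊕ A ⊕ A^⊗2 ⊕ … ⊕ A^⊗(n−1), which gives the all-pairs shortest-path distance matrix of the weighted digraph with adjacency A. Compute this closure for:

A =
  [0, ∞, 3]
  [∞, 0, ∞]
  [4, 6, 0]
Closure =
  [0, 9, 3]
  [∞, 0, ∞]
  [4, 6, 0]

This is the Floyd-Warshall all-pairs shortest-path computation. For each intermediate vertex k = 0, 1, …, 2, update dist[i][j] ← min(dist[i][j], dist[i][k] + dist[k][j]). The final matrix gives, for each (i, j), the minimum total weight of any directed path from i to j (possibly empty when i = j).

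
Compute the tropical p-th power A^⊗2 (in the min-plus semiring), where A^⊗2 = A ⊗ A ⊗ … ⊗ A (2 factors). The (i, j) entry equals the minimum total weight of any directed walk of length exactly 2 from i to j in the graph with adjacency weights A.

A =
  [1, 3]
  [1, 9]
A^⊗2 =
  [2, 4]
  [2, 4]

Each entry (A^⊗2)_ij equals the minimum over all length-2 walks i = v_0 → v_1 → … → v_2 = j of Σ_t A[v_t][v_{t+1}]. For example, for (i, j) = (0, 1) we minimise over 2 possible intermediate vertex sequences; the minimum is 4, attained along the walk 0 → 0 → 1.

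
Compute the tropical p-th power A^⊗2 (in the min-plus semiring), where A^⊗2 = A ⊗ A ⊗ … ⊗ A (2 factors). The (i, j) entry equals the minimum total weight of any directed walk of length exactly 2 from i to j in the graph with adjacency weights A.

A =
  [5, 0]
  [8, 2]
A^⊗2 =
  [8, 2]
  [10, 4]

Each entry (A^⊗2)_ij equals the minimum over all length-2 walks i = v_0 → v_1 → … → v_2 = j of Σ_t A[v_t][v_{t+1}]. For example, for (i, j) = (0, 1) we minimise over 2 possible intermediate vertex sequences; the minimum is 2, attained along the walk 0 → 1 → 1.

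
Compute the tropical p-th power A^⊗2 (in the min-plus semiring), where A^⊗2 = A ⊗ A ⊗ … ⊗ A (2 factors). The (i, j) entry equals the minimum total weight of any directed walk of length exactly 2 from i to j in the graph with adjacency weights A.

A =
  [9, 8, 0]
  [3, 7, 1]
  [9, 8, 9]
A^⊗2 =
  [9, 8, 9]
  [10, 9, 3]
  [11, 15, 9]

Each entry (A^⊗2)_ij equals the minimum over all length-2 walks i = v_0 → v_1 → … → v_2 = j of Σ_t A[v_t][v_{t+1}]. For example, for (i, j) = (0, 2) we minimise over 3 possible intermediate vertex sequences; the minimum is 9, attained along the walk 0 → 0 → 2.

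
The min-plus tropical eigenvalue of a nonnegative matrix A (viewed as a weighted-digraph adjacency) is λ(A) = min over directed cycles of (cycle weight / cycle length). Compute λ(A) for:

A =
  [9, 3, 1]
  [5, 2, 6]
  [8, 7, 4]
λ(A) = 2

Enumerate directed cycles and compute their means (weight / length). Sample:
  cycle 0 → 0: weight = 9, length = 1, mean = 9/1 ≈ 9.000
  cycle 1 → 1: weight = 2, length = 1, mean = 2/1 ≈ 2.000
  cycle 2 → 2: weight = 4, length = 1, mean = 4/1 ≈ 4.000
  cycle 0 → 1 → 0: weight = 8, length = 2, mean = 8/2 ≈ 4.000
  cycle 0 → 2 → 0: weight = 9, length = 2, mean = 9/2 ≈ 4.500
  cycle 1 → 0 → 1: weight = 8, length = 2, mean = 8/2 ≈ 4.000
Minimum mean = 2.000, attained e.g. along the cycle 1 → 1 with weight 2 and length 1. So λ(A) = 2/1 = 2.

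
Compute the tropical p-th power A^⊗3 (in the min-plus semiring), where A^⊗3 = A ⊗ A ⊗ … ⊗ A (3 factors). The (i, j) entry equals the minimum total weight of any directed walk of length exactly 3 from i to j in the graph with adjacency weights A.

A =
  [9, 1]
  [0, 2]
A^⊗3 =
  [3, 2]
  [1, 3]

Each entry (A^⊗3)_ij equals the minimum over all length-3 walks i = v_0 → v_1 → … → v_3 = j of Σ_t A[v_t][v_{t+1}]. For example, for (i, j) = (0, 1) we minimise over 4 possible intermediate vertex sequences; the minimum is 2, attained along the walk 0 → 1 → 0 → 1.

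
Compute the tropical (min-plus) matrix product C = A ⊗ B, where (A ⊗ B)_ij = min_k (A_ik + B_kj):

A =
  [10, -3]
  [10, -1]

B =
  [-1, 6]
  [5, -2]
A ⊗ B =
  [2, -5]
  [4, -3]

Apply the min-plus product entry-by-entry:
  C[0][0] = min over k of (A[0][0] + B[0][0] = 10 + -1 = 9, A[0][1] + B[1][0] = -3 + 5 = 2) = 2 (attained at k = 1)
  C[0][1] = min over k of (A[0][0] + B[0][1] = 10 + 6 = 16, A[0][1] + B[1][1] = -3 + -2 = -5) = -5 (attained at k = 1)
  C[1][0] = min over k of (A[1][0] + B[0][0] = 10 + -1 = 9, A[1][1] + B[1][0] = -1 + 5 = 4) = 4 (attained at k = 1)
  C[1][1] = min over k of (A[1][0] + B[0][1] = 10 + 6 = 16, A[1][1] + B[1][1] = -1 + -2 = -3) = -3 (attained at k = 1)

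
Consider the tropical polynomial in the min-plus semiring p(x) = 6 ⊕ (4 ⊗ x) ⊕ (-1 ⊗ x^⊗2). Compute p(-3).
p(-3) = -7

A tropical monomial a ⊗ x^⊗i evaluates to a + i · x. Evaluating each term at x = -3:
  Term 0 contributes 6 + 0 · -3 = 6
  Term 1 contributes 4 + 1 · -3 = 1
  Term 2 contributes -1 + 2 · -3 = -7
p(-3) = ⊕ of these = min[6, 1, -7] = -7.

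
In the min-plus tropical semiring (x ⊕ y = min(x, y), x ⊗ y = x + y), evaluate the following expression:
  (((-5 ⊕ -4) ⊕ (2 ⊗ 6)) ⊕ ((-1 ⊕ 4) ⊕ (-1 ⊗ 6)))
(((-5 ⊕ -4) ⊕ (2 ⊗ 6)) ⊕ ((-1 ⊕ 4) ⊕ (-1 ⊗ 6))) = -5

Expand innermost to outermost. Recall ⊕ takes the minimum of its arguments and ⊗ takes their sum. Working out the expression (((-5 ⊕ -4) ⊕ (2 ⊗ 6)) ⊕ ((-1 ⊕ 4) ⊕ (-1 ⊗ 6))) gives -5.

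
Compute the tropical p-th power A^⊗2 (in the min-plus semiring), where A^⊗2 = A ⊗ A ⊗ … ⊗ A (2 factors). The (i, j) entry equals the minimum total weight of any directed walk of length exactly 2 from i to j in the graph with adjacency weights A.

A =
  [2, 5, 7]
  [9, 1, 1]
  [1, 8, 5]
A^⊗2 =
  [4, 6, 6]
  [2, 2, 2]
  [3, 6, 8]

Each entry (A^⊗2)_ij equals the minimum over all length-2 walks i = v_0 → v_1 → … → v_2 = j of Σ_t A[v_t][v_{t+1}]. For example, for (i, j) = (0, 2) we minimise over 3 possible intermediate vertex sequences; the minimum is 6, attained along the walk 0 → 1 → 2.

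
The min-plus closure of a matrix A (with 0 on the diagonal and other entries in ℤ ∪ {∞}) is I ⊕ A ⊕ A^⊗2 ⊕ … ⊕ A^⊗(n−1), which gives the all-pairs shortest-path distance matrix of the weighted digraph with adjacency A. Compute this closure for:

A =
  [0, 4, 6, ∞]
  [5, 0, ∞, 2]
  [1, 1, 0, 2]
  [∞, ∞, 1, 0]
Closure =
  [0, 4, 6, 6]
  [4, 0, 3, 2]
  [1, 1, 0, 2]
  [2, 2, 1, 0]

This is the Floyd-Warshall all-pairs shortest-path computation. For each intermediate vertex k = 0, 1, …, 3, update dist[i][j] ← min(dist[i][j], dist[i][k] + dist[k][j]). The final matrix gives, for each (i, j), the minimum total weight of any directed path from i to j (possibly empty when i = j).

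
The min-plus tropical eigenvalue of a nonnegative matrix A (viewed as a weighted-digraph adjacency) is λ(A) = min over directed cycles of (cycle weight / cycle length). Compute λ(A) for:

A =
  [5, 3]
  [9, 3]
λ(A) = 3

Enumerate directed cycles and compute their means (weight / length). Sample:
  cycle 0 → 0: weight = 5, length = 1, mean = 5/1 ≈ 5.000
  cycle 1 → 1: weight = 3, length = 1, mean = 3/1 ≈ 3.000
  cycle 0 → 1 → 0: weight = 12, length = 2, mean = 12/2 ≈ 6.000
  cycle 1 → 0 → 1: weight = 12, length = 2, mean = 12/2 ≈ 6.000
Minimum mean = 3.000, attained e.g. along the cycle 1 → 1 with weight 3 and length 1. So λ(A) = 3/1 = 3.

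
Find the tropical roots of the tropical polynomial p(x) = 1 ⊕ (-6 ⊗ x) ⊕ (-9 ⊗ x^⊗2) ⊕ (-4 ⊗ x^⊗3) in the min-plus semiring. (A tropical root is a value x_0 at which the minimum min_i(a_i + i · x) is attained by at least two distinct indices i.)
Roots: {-5, 3, 7}

Each tropical root is a break point of the lower envelope of the lines y = a_i + i · x (there are 4 lines, with slopes 0, 1, ..., 3). Only the lines that attain the minimum somewhere contribute to roots; other lines are dominated. Here the surviving (envelope) indices are i = 3, i = 2, i = 1, i = 0.
Intersections between consecutive envelope lines give the roots: for adjacent envelope indices i < j the intersection is x = (a_i − a_j) / (j − i). Reading off the sorted break points: {-5, 3, 7}.
Verification: at each break x_0, at least two indices attain the minimum of min_i(a_i + i · x_0).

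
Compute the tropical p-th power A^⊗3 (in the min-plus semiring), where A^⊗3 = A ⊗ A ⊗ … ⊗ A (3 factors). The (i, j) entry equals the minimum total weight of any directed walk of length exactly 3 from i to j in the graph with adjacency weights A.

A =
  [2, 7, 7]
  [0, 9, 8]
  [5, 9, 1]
A^⊗3 =
  [6, 11, 9]
  [4, 9, 8]
  [7, 11, 3]

Each entry (A^⊗3)_ij equals the minimum over all length-3 walks i = v_0 → v_1 → … → v_3 = j of Σ_t A[v_t][v_{t+1}]. For example, for (i, j) = (0, 2) we minimise over 9 possible intermediate vertex sequences; the minimum is 9, attained along the walk 0 → 2 → 2 → 2.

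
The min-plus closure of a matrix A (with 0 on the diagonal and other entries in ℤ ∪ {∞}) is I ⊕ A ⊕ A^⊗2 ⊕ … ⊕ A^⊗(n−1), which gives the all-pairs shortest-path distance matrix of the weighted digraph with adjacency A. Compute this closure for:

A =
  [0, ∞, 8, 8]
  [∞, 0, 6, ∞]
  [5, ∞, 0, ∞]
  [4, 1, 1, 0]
Closure =
  [0, 9, 8, 8]
  [11, 0, 6, 19]
  [5, 14, 0, 13]
  [4, 1, 1, 0]

This is the Floyd-Warshall all-pairs shortest-path computation. For each intermediate vertex k = 0, 1, …, 3, update dist[i][j] ← min(dist[i][j], dist[i][k] + dist[k][j]). The final matrix gives, for each (i, j), the minimum total weight of any directed path from i to j (possibly empty when i = j).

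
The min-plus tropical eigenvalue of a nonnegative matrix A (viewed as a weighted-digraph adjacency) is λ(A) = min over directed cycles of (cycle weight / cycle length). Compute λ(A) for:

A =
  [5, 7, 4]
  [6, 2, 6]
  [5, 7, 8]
λ(A) = 2

Enumerate directed cycles and compute their means (weight / length). Sample:
  cycle 0 → 0: weight = 5, length = 1, mean = 5/1 ≈ 5.000
  cycle 1 → 1: weight = 2, length = 1, mean = 2/1 ≈ 2.000
  cycle 2 → 2: weight = 8, length = 1, mean = 8/1 ≈ 8.000
  cycle 0 → 1 → 0: weight = 13, length = 2, mean = 13/2 ≈ 6.500
  cycle 0 → 2 → 0: weight = 9, length = 2, mean = 9/2 ≈ 4.500
  cycle 1 → 0 → 1: weight = 13, length = 2, mean = 13/2 ≈ 6.500
Minimum mean = 2.000, attained e.g. along the cycle 1 → 1 with weight 2 and length 1. So λ(A) = 2/1 = 2.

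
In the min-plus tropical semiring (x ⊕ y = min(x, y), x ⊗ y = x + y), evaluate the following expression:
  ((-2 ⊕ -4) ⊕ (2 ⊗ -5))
((-2 ⊕ -4) ⊕ (2 ⊗ -5)) = -4

Expand innermost to outermost. Recall ⊕ takes the minimum of its arguments and ⊗ takes their sum. Working out the expression ((-2 ⊕ -4) ⊕ (2 ⊗ -5)) gives -4.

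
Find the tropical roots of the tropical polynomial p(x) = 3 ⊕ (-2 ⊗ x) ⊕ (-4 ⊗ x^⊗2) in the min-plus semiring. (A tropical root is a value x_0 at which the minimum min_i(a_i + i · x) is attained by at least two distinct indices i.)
Roots: {2, 5}

Each tropical root is a break point of the lower envelope of the lines y = a_i + i · x (there are 3 lines, with slopes 0, 1, ..., 2). Only the lines that attain the minimum somewhere contribute to roots; other lines are dominated. Here the surviving (envelope) indices are i = 2, i = 1, i = 0.
Intersections between consecutive envelope lines give the roots: for adjacent envelope indices i < j the intersection is x = (a_i − a_j) / (j − i). Reading off the sorted break points: {2, 5}.
Verification: at each break x_0, at least two indices attain the minimum of min_i(a_i + i · x_0).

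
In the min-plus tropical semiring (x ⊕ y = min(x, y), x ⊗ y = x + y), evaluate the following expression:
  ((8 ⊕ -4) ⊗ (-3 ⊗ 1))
((8 ⊕ -4) ⊗ (-3 ⊗ 1)) = -6

Expand innermost to outermost. Recall ⊕ takes the minimum of its arguments and ⊗ takes their sum. Working out the expression ((8 ⊕ -4) ⊗ (-3 ⊗ 1)) gives -6.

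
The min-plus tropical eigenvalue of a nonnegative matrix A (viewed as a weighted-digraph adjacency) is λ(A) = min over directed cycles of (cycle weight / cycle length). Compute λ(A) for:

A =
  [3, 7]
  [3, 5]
λ(A) = 3

Enumerate directed cycles and compute their means (weight / length). Sample:
  cycle 0 → 0: weight = 3, length = 1, mean = 3/1 ≈ 3.000
  cycle 1 → 1: weight = 5, length = 1, mean = 5/1 ≈ 5.000
  cycle 0 → 1 → 0: weight = 10, length = 2, mean = 10/2 ≈ 5.000
  cycle 1 → 0 → 1: weight = 10, length = 2, mean = 10/2 ≈ 5.000
Minimum mean = 3.000, attained e.g. along the cycle 0 → 0 with weight 3 and length 1. So λ(A) = 3/1 = 3.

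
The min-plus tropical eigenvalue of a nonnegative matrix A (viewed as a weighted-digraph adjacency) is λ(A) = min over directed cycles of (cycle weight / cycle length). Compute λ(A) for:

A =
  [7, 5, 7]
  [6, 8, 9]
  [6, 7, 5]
λ(A) = 5

Enumerate directed cycles and compute their means (weight / length). Sample:
  cycle 0 → 0: weight = 7, length = 1, mean = 7/1 ≈ 7.000
  cycle 1 → 1: weight = 8, length = 1, mean = 8/1 ≈ 8.000
  cycle 2 → 2: weight = 5, length = 1, mean = 5/1 ≈ 5.000
  cycle 0 → 1 → 0: weight = 11, length = 2, mean = 11/2 ≈ 5.500
  cycle 0 → 2 → 0: weight = 13, length = 2, mean = 13/2 ≈ 6.500
  cycle 1 → 0 → 1: weight = 11, length = 2, mean = 11/2 ≈ 5.500
Minimum mean = 5.000, attained e.g. along the cycle 2 → 2 with weight 5 and length 1. So λ(A) = 5/1 = 5.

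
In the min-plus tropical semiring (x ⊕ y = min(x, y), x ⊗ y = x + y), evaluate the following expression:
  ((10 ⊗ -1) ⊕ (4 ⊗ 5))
((10 ⊗ -1) ⊕ (4 ⊗ 5)) = 9

Expand innermost to outermost. Recall ⊕ takes the minimum of its arguments and ⊗ takes their sum. Working out the expression ((10 ⊗ -1) ⊕ (4 ⊗ 5)) gives 9.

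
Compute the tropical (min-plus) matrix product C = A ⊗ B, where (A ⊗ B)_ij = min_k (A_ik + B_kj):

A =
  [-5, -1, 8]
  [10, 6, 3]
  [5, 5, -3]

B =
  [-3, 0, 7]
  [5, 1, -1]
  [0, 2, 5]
A ⊗ B =
  [-8, -5, -2]
  [3, 5, 5]
  [-3, -1, 2]

Apply the min-plus product entry-by-entry:
  C[0][0] = min over k of (A[0][0] + B[0][0] = -5 + -3 = -8, A[0][1] + B[1][0] = -1 + 5 = 4, A[0][2] + B[2][0] = 8 + 0 = 8) = -8 (attained at k = 0)
  C[0][1] = min over k of (A[0][0] + B[0][1] = -5 + 0 = -5, A[0][1] + B[1][1] = -1 + 1 = 0, A[0][2] + B[2][1] = 8 + 2 = 10) = -5 (attained at k = 0)
  C[0][2] = min over k of (A[0][0] + B[0][2] = -5 + 7 = 2, A[0][1] + B[1][2] = -1 + -1 = -2, A[0][2] + B[2][2] = 8 + 5 = 13) = -2 (attained at k = 1)
  C[1][0] = min over k of (A[1][0] + B[0][0] = 10 + -3 = 7, A[1][1] + B[1][0] = 6 + 5 = 11, A[1][2] + B[2][0] = 3 + 0 = 3) = 3 (attained at k = 2)
  C[1][1] = min over k of (A[1][0] + B[0][1] = 10 + 0 = 10, A[1][1] + B[1][1] = 6 + 1 = 7, A[1][2] + B[2][1] = 3 + 2 = 5) = 5 (attained at k = 2)
  C[1][2] = min over k of (A[1][0] + B[0][2] = 10 + 7 = 17, A[1][1] + B[1][2] = 6 + -1 = 5, A[1][2] + B[2][2] = 3 + 5 = 8) = 5 (attained at k = 1)
  C[2][0] = min over k of (A[2][0] + B[0][0] = 5 + -3 = 2, A[2][1] + B[1][0] = 5 + 5 = 10, A[2][2] + B[2][0] = -3 + 0 = -3) = -3 (attained at k = 2)
  C[2][1] = min over k of (A[2][0] + B[0][1] = 5 + 0 = 5, A[2][1] + B[1][1] = 5 + 1 = 6, A[2][2] + B[2][1] = -3 + 2 = -1) = -1 (attained at k = 2)
  C[2][2] = min over k of (A[2][0] + B[0][2] = 5 + 7 = 12, A[2][1] + B[1][2] = 5 + -1 = 4, A[2][2] + B[2][2] = -3 + 5 = 2) = 2 (attained at k = 2)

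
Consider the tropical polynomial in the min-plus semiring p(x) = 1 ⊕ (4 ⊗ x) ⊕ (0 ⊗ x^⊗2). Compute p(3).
p(3) = 1

A tropical monomial a ⊗ x^⊗i evaluates to a + i · x. Evaluating each term at x = 3:
  Term 0 contributes 1 + 0 · 3 = 1
  Term 1 contributes 4 + 1 · 3 = 7
  Term 2 contributes 0 + 2 · 3 = 6
p(3) = ⊕ of these = min[1, 7, 6] = 1.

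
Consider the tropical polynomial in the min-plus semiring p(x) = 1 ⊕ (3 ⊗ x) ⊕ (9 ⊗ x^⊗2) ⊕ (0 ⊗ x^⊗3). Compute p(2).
p(2) = 1

A tropical monomial a ⊗ x^⊗i evaluates to a + i · x. Evaluating each term at x = 2:
  Term 0 contributes 1 + 0 · 2 = 1
  Term 1 contributes 3 + 1 · 2 = 5
  Term 2 contributes 9 + 2 · 2 = 13
  Term 3 contributes 0 + 3 · 2 = 6
p(2) = ⊕ of these = min[1, 5, 13, 6] = 1.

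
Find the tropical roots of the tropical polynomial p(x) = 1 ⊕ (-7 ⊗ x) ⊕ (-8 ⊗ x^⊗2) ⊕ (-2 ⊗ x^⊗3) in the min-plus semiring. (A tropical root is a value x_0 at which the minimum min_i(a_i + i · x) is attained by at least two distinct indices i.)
Roots: {-6, 1, 8}

Each tropical root is a break point of the lower envelope of the lines y = a_i + i · x (there are 4 lines, with slopes 0, 1, ..., 3). Only the lines that attain the minimum somewhere contribute to roots; other lines are dominated. Here the surviving (envelope) indices are i = 3, i = 2, i = 1, i = 0.
Intersections between consecutive envelope lines give the roots: for adjacent envelope indices i < j the intersection is x = (a_i − a_j) / (j − i). Reading off the sorted break points: {-6, 1, 8}.
Verification: at each break x_0, at least two indices attain the minimum of min_i(a_i + i · x_0).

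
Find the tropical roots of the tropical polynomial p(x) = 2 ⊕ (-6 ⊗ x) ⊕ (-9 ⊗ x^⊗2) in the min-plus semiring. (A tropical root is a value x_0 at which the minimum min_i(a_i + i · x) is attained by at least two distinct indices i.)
Roots: {3, 8}

Each tropical root is a break point of the lower envelope of the lines y = a_i + i · x (there are 3 lines, with slopes 0, 1, ..., 2). Only the lines that attain the minimum somewhere contribute to roots; other lines are dominated. Here the surviving (envelope) indices are i = 2, i = 1, i = 0.
Intersections between consecutive envelope lines give the roots: for adjacent envelope indices i < j the intersection is x = (a_i − a_j) / (j − i). Reading off the sorted break points: {3, 8}.
Verification: at each break x_0, at least two indices attain the minimum of min_i(a_i + i · x_0).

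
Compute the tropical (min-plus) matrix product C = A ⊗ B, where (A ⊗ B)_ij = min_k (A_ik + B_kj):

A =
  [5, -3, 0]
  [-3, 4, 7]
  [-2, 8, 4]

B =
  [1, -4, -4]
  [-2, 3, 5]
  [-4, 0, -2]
A ⊗ B =
  [-5, 0, -2]
  [-2, -7, -7]
  [-1, -6, -6]

Apply the min-plus product entry-by-entry:
  C[0][0] = min over k of (A[0][0] + B[0][0] = 5 + 1 = 6, A[0][1] + B[1][0] = -3 + -2 = -5, A[0][2] + B[2][0] = 0 + -4 = -4) = -5 (attained at k = 1)
  C[0][1] = min over k of (A[0][0] + B[0][1] = 5 + -4 = 1, A[0][1] + B[1][1] = -3 + 3 = 0, A[0][2] + B[2][1] = 0 + 0 = 0) = 0 (attained at k = 1)
  C[0][2] = min over k of (A[0][0] + B[0][2] = 5 + -4 = 1, A[0][1] + B[1][2] = -3 + 5 = 2, A[0][2] + B[2][2] = 0 + -2 = -2) = -2 (attained at k = 2)
  C[1][0] = min over k of (A[1][0] + B[0][0] = -3 + 1 = -2, A[1][1] + B[1][0] = 4 + -2 = 2, A[1][2] + B[2][0] = 7 + -4 = 3) = -2 (attained at k = 0)
  C[1][1] = min over k of (A[1][0] + B[0][1] = -3 + -4 = -7, A[1][1] + B[1][1] = 4 + 3 = 7, A[1][2] + B[2][1] = 7 + 0 = 7) = -7 (attained at k = 0)
  C[1][2] = min over k of (A[1][0] + B[0][2] = -3 + -4 = -7, A[1][1] + B[1][2] = 4 + 5 = 9, A[1][2] + B[2][2] = 7 + -2 = 5) = -7 (attained at k = 0)
  C[2][0] = min over k of (A[2][0] + B[0][0] = -2 + 1 = -1, A[2][1] + B[1][0] = 8 + -2 = 6, A[2][2] + B[2][0] = 4 + -4 = 0) = -1 (attained at k = 0)
  C[2][1] = min over k of (A[2][0] + B[0][1] = -2 + -4 = -6, A[2][1] + B[1][1] = 8 + 3 = 11, A[2][2] + B[2][1] = 4 + 0 = 4) = -6 (attained at k = 0)
  C[2][2] = min over k of (A[2][0] + B[0][2] = -2 + -4 = -6, A[2][1] + B[1][2] = 8 + 5 = 13, A[2][2] + B[2][2] = 4 + -2 = 2) = -6 (attained at k = 0)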